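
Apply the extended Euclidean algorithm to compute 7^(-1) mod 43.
Extended GCD: 7(-6) + 43(1) = 1. So 7^(-1) ≡ -6 ≡ 37 (mod 43). Verify: 7 × 37 = 259 ≡ 1 (mod 43)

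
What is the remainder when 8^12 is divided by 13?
Using Fermat: 8^{12} ≡ 1 mod 13. 12 ≡ 0 mod 12. So 8^{12} ≡ 8^{0} ≡ 1 mod 13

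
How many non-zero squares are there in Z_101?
Exactly half the non-zero residues mod a prime are QRs: (101-1)/2 = 50.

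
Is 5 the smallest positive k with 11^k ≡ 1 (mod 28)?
Powers of 11 mod 28: 11^1≡11, 11^2≡9, 11^3≡15, 11^4≡25, 11^5≡23, 11^6≡1. 11^5≡23≢1, so ord ≠ 5. No, the actual order is 6.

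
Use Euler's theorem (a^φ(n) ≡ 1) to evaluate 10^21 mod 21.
By Euler: 10^{12} ≡ 1 (mod 21) since gcd(10, 21) = 1. 21 = 1×12 + 9. So 10^{21} ≡ 10^{9} ≡ 13 (mod 21)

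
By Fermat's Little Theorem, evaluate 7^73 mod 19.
By Fermat: 7^{18} ≡ 1 (mod 19). 73 = 4×18 + 1. So 7^{73} ≡ 7^{1} ≡ 7 (mod 19)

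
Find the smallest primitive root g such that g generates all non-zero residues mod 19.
g = 2. For each prime q|18: 2^{9}≡18, 2^{6}≡7, none ≡ 1, so ord_19(2) = 18 and 2 is a primitive root.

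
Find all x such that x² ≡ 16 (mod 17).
The square roots of 16 mod 17 are 4 and 13. Verify: 4² = 16 ≡ 16 (mod 17)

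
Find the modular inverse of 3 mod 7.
Since 7 is prime, by Fermat 3^(-1) ≡ 3^{5} ≡ 5 mod 7. Verify: 3 × 5 = 15 ≡ 1 mod 7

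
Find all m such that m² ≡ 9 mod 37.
The square roots of 9 mod 37 are 34 and 3. Verify: 34² = 1156 ≡ 9 mod 37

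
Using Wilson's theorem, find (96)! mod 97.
By Wilson's theorem, (96)! ≡ -1 ≡ 96 (mod 97)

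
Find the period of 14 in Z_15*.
Powers of 14 mod 15: 14^1≡14, 14^2≡1. Order = 2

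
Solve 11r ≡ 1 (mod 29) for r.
Since 29 is prime, by Fermat 11^(-1) ≡ 11^{27} ≡ 8 (mod 29). Verify: 11 × 8 = 88 ≡ 1 (mod 29)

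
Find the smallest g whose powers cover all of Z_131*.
g = 2. For each prime q|130: 2^{65}≡130, 2^{26}≡53, 2^{10}≡107, none ≡ 1, so ord_131(2) = 130 and 2 is a primitive root.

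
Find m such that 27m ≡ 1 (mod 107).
Since 107 is prime, by Fermat 27^(-1) ≡ 27^{105} ≡ 4 (mod 107). Verify: 27 × 4 = 108 ≡ 1 (mod 107)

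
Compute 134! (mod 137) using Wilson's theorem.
(136)! = (134)! × (135) × (136) ≡ -1 (mod 137). So (134)! ≡ -1 × [(136)(135)]^(-1) ≡ 68 (mod 137)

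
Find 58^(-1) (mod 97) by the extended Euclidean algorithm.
Extended GCD: 58(-5) + 97(3) = 1. So 58^(-1) ≡ -5 ≡ 92 (mod 97). Verify: 58 × 92 = 5336 ≡ 1 (mod 97)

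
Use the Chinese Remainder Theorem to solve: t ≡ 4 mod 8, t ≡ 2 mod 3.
M = 8 × 3 = 24. M₁ = 3, y₁ ≡ 3 mod 8. M₂ = 8, y₂ ≡ 2 mod 3. t = 4×3×3 + 2×8×2 ≡ 20 mod 24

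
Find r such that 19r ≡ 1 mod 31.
Since 31 is prime, by Fermat 19^(-1) ≡ 19^{29} ≡ 18 mod 31. Verify: 19 × 18 = 342 ≡ 1 mod 31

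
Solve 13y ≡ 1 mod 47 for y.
Since 47 is prime, by Fermat 13^(-1) ≡ 13^{45} ≡ 29 mod 47. Verify: 13 × 29 = 377 ≡ 1 mod 47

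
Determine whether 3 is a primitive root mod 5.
ord_5(3) divides 4. For each prime q|4: 3^{2}≡4, none ≡ 1. So 3 has order 4 and is a primitive root mod 5.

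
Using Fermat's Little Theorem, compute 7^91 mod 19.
By Fermat: 7^{18} ≡ 1 mod 19. 91 = 5×18 + 1. So 7^{91} ≡ 7^{1} ≡ 7 mod 19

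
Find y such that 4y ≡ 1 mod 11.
Since 11 is prime, by Fermat 4^(-1) ≡ 4^{9} ≡ 3 mod 11. Verify: 4 × 3 = 12 ≡ 1 mod 11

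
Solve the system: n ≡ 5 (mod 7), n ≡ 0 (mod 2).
M = 7 × 2 = 14. M₁ = 2, y₁ ≡ 4 (mod 7). M₂ = 7, y₂ ≡ 1 (mod 2). n = 5×2×4 + 0×7×1 ≡ 12 (mod 14)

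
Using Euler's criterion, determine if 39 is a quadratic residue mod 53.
By Euler's criterion: 39^{26} ≡ 52 mod 53. Since this equals -1 (≡ 52), 39 is not a QR.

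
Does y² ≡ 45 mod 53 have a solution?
By Euler's criterion: 45^{26} ≡ 52 mod 53. Since this equals -1 (≡ 52), 45 is not a QR.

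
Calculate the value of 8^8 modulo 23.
By repeated squaring mod 23: 8^{1}≡8, 8^{2}≡18, 8^{4}≡2, 8^{8}≡4. So 8^{8} ≡ 4 mod 23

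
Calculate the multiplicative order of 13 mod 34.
Powers of 13 mod 34: 13^1≡13, 13^2≡33, 13^3≡21, 13^4≡1. So the order of 13 is 4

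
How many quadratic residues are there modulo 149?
For prime 149, there are (p-1)/2 = (149-1)/2 = 74 quadratic residues (excluding 0).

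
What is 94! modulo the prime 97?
(96)! = (94)! × (95) × (96) ≡ -1 mod 97. So (94)! ≡ -1 × [(96)(95)]^(-1) ≡ 48 mod 97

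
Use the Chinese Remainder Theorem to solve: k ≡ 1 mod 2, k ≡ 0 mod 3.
M = 2 × 3 = 6. M₁ = 3, y₁ ≡ 1 mod 2. M₂ = 2, y₂ ≡ 2 mod 3. k = 1×3×1 + 0×2×2 ≡ 3 mod 6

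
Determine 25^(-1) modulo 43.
Since 43 is prime, by Fermat 25^(-1) ≡ 25^{41} ≡ 31 mod 43. Verify: 25 × 31 = 775 ≡ 1 mod 43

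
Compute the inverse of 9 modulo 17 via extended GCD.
Extended GCD: 9(2) + 17(-1) = 1. So 9^(-1) ≡ 2 mod 17. Verify: 9 × 2 = 18 ≡ 1 mod 17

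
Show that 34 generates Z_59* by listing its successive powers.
34^1, 34^2, ..., 34^{58} mod 59: [34, 35, 10, 45, 55, 41, 37, 19, 56, 16, 13, 29, 42, 12, 54, 7, 2, 9, 11, 20, 31, 51, 23, 15, 38, 53, 32, 26, 58, 25, 24, 49, 14, 4, 18, 22, 40, 3, 43, 46, 30, 17, 47, 5, 52, 57, 50, 48, 39, 28, 8, 36, 44, 21, 6, 27, 33, 1]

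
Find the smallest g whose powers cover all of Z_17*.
g = 3. For each prime q|16: 3^{8}≡16, none ≡ 1, so ord_17(3) = 16 and 3 is a primitive root.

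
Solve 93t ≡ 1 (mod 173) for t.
Since 173 is prime, by Fermat 93^(-1) ≡ 93^{171} ≡ 80 (mod 173). Verify: 93 × 80 = 7440 ≡ 1 (mod 173)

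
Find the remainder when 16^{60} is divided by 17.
By Fermat: 16^{16} ≡ 1 mod 17. 60 = 3×16 + 12. So 16^{60} ≡ 16^{12} ≡ 1 mod 17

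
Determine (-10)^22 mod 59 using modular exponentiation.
By repeated squaring (mod 59): (-10)^{1}≡49, (-10)^{2}≡41, (-10)^{4}≡29, (-10)^{8}≡15, (-10)^{16}≡48. Then (-10)^{22} = (-10)^{16+4+2} ≡ 48 × 29 × 41 ≡ 19 (mod 59)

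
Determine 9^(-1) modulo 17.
Since 17 is prime, by Fermat 9^(-1) ≡ 9^{15} ≡ 2 (mod 17). Verify: 9 × 2 = 18 ≡ 1 (mod 17)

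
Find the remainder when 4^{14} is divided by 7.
By Fermat: 4^{6} ≡ 1 (mod 7). 14 = 2×6 + 2. So 4^{14} ≡ 4^{2} ≡ 2 (mod 7)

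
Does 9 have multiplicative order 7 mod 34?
Powers of 9 mod 34: 9^1≡9, 9^2≡13, 9^3≡15, 9^4≡33, 9^5≡25, 9^6≡21, 9^7≡19, 9^8≡1. 9^7≡19≢1, so ord ≠ 7. No, the actual order is 8.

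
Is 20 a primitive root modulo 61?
20^{5} ≡ 1 (mod 61) and 5 < 60, so ord_61(20) = 5 ≠ 60 and 20 is not a primitive root.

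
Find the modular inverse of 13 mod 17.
Since 17 is prime, by Fermat 13^(-1) ≡ 13^{15} ≡ 4 mod 17. Verify: 13 × 4 = 52 ≡ 1 mod 17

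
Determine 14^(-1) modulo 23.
Since 23 is prime, by Fermat 14^(-1) ≡ 14^{21} ≡ 5 mod 23. Verify: 14 × 5 = 70 ≡ 1 mod 23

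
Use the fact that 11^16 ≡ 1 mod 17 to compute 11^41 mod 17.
By Fermat: 11^{16} ≡ 1 mod 17. 41 = 2×16 + 9. So 11^{41} ≡ 11^{9} ≡ 6 mod 17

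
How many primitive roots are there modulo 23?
Number of primitive roots mod 23 = φ(p-1) = φ(22) = 10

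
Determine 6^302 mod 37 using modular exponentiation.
Using Fermat: 6^{36} ≡ 1 (mod 37). 302 ≡ 14 (mod 36). So 6^{302} ≡ 6^{14} ≡ 36 (mod 37)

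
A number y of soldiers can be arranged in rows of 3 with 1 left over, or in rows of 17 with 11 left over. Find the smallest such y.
M = 3 × 17 = 51. M₁ = 17, y₁ ≡ 2 (mod 3). M₂ = 3, y₂ ≡ 6 (mod 17). y = 1×17×2 + 11×3×6 ≡ 28 (mod 51)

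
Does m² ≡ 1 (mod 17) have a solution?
By Euler's criterion: 1^{8} ≡ 1 (mod 17). Since this equals 1, 1 is a QR.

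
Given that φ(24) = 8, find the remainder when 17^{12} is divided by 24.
By Euler: 17^{8} ≡ 1 (mod 24) since gcd(17, 24) = 1. 12 = 1×8 + 4. So 17^{12} ≡ 17^{4} ≡ 1 (mod 24)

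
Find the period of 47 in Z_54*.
Powers of 47 mod 54: 47^1≡47, 47^2≡49, 47^3≡35, 47^4≡25, 47^5≡41, 47^6≡37, 47^7≡11, 47^8≡31, 47^9≡53, 47^10≡7, 47^11≡5, 47^12≡19, 47^13≡29, 47^14≡13, 47^15≡17, 47^16≡43, 47^17≡23, 47^18≡1. So the order of 47 is 18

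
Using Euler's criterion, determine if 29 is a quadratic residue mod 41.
By Euler's criterion: 29^{20} ≡ 40 mod 41. Since this equals -1 (≡ 40), 29 is not a QR.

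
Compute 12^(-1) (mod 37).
Since 37 is prime, by Fermat 12^(-1) ≡ 12^{35} ≡ 34 (mod 37). Verify: 12 × 34 = 408 ≡ 1 (mod 37)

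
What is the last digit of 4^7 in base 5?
Using Fermat: 4^{4} ≡ 1 (mod 5). 7 ≡ 3 (mod 4). So 4^{7} ≡ 4^{3} ≡ 4 (mod 5)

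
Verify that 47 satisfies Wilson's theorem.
(46)! mod 47 = 46. Since this equals -1 (mod 47), Wilson confirms 47 is prime.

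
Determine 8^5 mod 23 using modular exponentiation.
By repeated squaring mod 23: 8^{1}≡8, 8^{2}≡18, 8^{4}≡2. Then 8^{5} = 8^{4+1} ≡ 2 × 8 ≡ 16 mod 23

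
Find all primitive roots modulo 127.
There are φ(126) = 36 primitive roots mod 127: {3, 6, 7, 12, 14, 23, 29, 39, 43, 45, 46, 48, 53, 55, 56, 57, 58, 65, 67, 78, 83, 85, 86, 91, 92, 93, 96, 97, 101, 106, 109, 110, 112, 114, 116, 118}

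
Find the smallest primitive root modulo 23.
g = 5. For each prime q|22: 5^{11}≡22, 5^{2}≡2, none ≡ 1, so ord_23(5) = 22 and 5 is a primitive root.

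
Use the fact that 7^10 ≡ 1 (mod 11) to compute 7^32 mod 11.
By Fermat: 7^{10} ≡ 1 (mod 11). 32 = 3×10 + 2. So 7^{32} ≡ 7^{2} ≡ 5 (mod 11)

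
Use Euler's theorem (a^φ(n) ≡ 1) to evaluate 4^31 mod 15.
By Euler: 4^{8} ≡ 1 mod 15 since gcd(4, 15) = 1. 31 = 3×8 + 7. So 4^{31} ≡ 4^{7} ≡ 4 mod 15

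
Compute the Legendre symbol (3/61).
(3/61) = 3^{30} mod 61 = 1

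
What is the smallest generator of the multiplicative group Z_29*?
g = 2. For each prime q|28: 2^{14}≡28, 2^{4}≡16, none ≡ 1, so ord_29(2) = 28 and 2 is a primitive root.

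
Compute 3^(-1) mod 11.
Since 11 is prime, by Fermat 3^(-1) ≡ 3^{9} ≡ 4 mod 11. Verify: 3 × 4 = 12 ≡ 1 mod 11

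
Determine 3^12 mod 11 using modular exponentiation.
Using Fermat: 3^{10} ≡ 1 (mod 11). 12 ≡ 2 (mod 10). So 3^{12} ≡ 3^{2} ≡ 9 (mod 11)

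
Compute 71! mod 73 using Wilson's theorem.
(72)! = (71)! × (72) ≡ -1 mod 73. So (71)! ≡ -1 × (72)^(-1) ≡ (-1)×(-1) = 1 mod 73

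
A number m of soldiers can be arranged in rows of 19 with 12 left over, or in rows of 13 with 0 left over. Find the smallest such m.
M = 19 × 13 = 247. M₁ = 13, y₁ ≡ 3 mod 19. M₂ = 19, y₂ ≡ 11 mod 13. m = 12×13×3 + 0×19×11 ≡ 221 mod 247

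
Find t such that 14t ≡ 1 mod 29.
Since 29 is prime, by Fermat 14^(-1) ≡ 14^{27} ≡ 27 mod 29. Verify: 14 × 27 = 378 ≡ 1 mod 29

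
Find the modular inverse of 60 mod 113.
Since 113 is prime, by Fermat 60^(-1) ≡ 60^{111} ≡ 81 (mod 113). Verify: 60 × 81 = 4860 ≡ 1 (mod 113)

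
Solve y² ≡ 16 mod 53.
The square roots of 16 mod 53 are 49 and 4. Verify: 49² = 2401 ≡ 16 mod 53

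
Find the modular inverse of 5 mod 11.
Since 11 is prime, by Fermat 5^(-1) ≡ 5^{9} ≡ 9 mod 11. Verify: 5 × 9 = 45 ≡ 1 mod 11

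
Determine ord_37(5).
Powers of 5 mod 37: 5^1≡5, 5^2≡25, 5^3≡14, 5^4≡33, 5^5≡17, 5^6≡11, 5^7≡18, 5^8≡16, 5^9≡6, 5^10≡30, 5^11≡2, 5^12≡10, 5^13≡13, 5^14≡28, 5^15≡29, 5^16≡34, 5^17≡22, 5^18≡36, 5^19≡32, 5^20≡12, 5^21≡23, 5^22≡4, 5^23≡20, 5^24≡26, 5^25≡19, 5^26≡21, 5^27≡31, 5^28≡7, 5^29≡35, 5^30≡27, 5^31≡24, 5^32≡9, 5^33≡8, 5^34≡3, 5^35≡15, 5^36≡1. ord_37(5) = 36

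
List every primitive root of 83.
There are φ(82) = 40 primitive roots mod 83: {2, 5, 6, 8, 13, 14, 15, 18, 19, 20, 22, 24, 32, 34, 35, 39, 42, 43, 45, 46, 47, 50, 52, 53, 54, 55, 56, 57, 58, 60, 62, 66, 67, 71, 72, 73, 74, 76, 79, 80}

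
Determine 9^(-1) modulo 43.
Since 43 is prime, by Fermat 9^(-1) ≡ 9^{41} ≡ 24 mod 43. Verify: 9 × 24 = 216 ≡ 1 mod 43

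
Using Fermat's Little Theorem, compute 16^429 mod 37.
By Fermat: 16^{36} ≡ 1 (mod 37). 429 ≡ 33 (mod 36). So 16^{429} ≡ 16^{33} ≡ 10 (mod 37)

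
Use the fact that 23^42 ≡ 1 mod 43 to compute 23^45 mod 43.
By Fermat: 23^{42} ≡ 1 mod 43. So 23^{45} = 23^{42} · 23^{3} ≡ 23^{3} ≡ 41 mod 43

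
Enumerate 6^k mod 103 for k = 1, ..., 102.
6^1, 6^2, ..., 6^{102} mod 103: [6, 36, 10, 60, 51, 100, 85, 98, 73, 26, 53, 9, 54, 15, 90, 25, 47, 76, 44, 58, 39, 28, 65, 81, 74, 32, 89, 19, 11, 66, 87, 7, 42, 46, 70, 8, 48, 82, 80, 68, 99, 79, 62, 63, 69, 2, 12, 72, 20, 17, 102, 97, 67, 93, 43, 52, 3, 18, 5, 30, 77, 50, 94, 49, 88, 13, 78, 56, 27, 59, 45, 64, 75, 38, 22, 29, 71, 14, 84, 92, 37, 16, 96, 61, 57, 33, 95, 55, 21, 23, 35, 4, 24, 41, 40, 34, 101, 91, 31, 83, 86, 1]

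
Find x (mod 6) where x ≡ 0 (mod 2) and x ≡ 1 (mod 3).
M = 2 × 3 = 6. M₁ = 3, y₁ ≡ 1 (mod 2). M₂ = 2, y₂ ≡ 2 (mod 3). x = 0×3×1 + 1×2×2 ≡ 4 (mod 6)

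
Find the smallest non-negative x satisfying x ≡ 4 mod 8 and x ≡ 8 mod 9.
M = 8 × 9 = 72. M₁ = 9, y₁ ≡ 1 mod 8. M₂ = 8, y₂ ≡ 8 mod 9. x = 4×9×1 + 8×8×8 ≡ 44 mod 72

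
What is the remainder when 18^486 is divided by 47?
Using Fermat: 18^{46} ≡ 1 (mod 47). 486 ≡ 26 (mod 46). So 18^{486} ≡ 18^{26} ≡ 4 (mod 47)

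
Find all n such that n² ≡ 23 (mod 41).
The square roots of 23 mod 41 are 33 and 8. Verify: 33² = 1089 ≡ 23 (mod 41)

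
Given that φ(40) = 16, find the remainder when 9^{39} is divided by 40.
By Euler: 9^{16} ≡ 1 mod 40 since gcd(9, 40) = 1. 39 = 2×16 + 7. So 9^{39} ≡ 9^{7} ≡ 9 mod 40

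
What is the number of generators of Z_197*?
Number of primitive roots mod 197 = φ(p-1) = φ(196) = 84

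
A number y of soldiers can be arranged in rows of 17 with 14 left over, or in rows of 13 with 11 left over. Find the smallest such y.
M = 17 × 13 = 221. M₁ = 13, y₁ ≡ 4 mod 17. M₂ = 17, y₂ ≡ 10 mod 13. y = 14×13×4 + 11×17×10 ≡ 167 mod 221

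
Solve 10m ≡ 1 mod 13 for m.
Since 13 is prime, by Fermat 10^(-1) ≡ 10^{11} ≡ 4 mod 13. Verify: 10 × 4 = 40 ≡ 1 mod 13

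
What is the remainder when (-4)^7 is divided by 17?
By repeated squaring mod 17: (-4)^{1}≡13, (-4)^{2}≡16, (-4)^{4}≡1. Then (-4)^{7} = (-4)^{4+2+1} ≡ 1 × 16 × 13 ≡ 4 mod 17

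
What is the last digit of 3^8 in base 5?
Using Fermat: 3^{4} ≡ 1 (mod 5). 8 ≡ 0 (mod 4). So 3^{8} ≡ 3^{0} ≡ 1 (mod 5)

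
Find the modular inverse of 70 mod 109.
Since 109 is prime, by Fermat 70^(-1) ≡ 70^{107} ≡ 95 mod 109. Verify: 70 × 95 = 6650 ≡ 1 mod 109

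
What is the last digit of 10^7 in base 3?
Using Fermat: 10^{2} ≡ 1 (mod 3). 7 ≡ 1 (mod 2). So 10^{7} ≡ 10^{1} ≡ 1 (mod 3)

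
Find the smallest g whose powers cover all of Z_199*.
g = 3. Powers: [3, 9, 27, 81, 44, 132, 197, ...] generates all 198 non-zero residues.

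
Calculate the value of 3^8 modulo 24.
By repeated squaring (mod 24): 3^{1}≡3, 3^{2}≡9, 3^{4}≡9, 3^{8}≡9. So 3^{8} ≡ 9 (mod 24)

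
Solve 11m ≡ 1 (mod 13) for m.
Since 13 is prime, by Fermat 11^(-1) ≡ 11^{11} ≡ 6 (mod 13). Verify: 11 × 6 = 66 ≡ 1 (mod 13)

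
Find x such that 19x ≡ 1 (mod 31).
Since 31 is prime, by Fermat 19^(-1) ≡ 19^{29} ≡ 18 (mod 31). Verify: 19 × 18 = 342 ≡ 1 (mod 31)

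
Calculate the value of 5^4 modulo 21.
5^{4} = 625 ≡ 16 mod 21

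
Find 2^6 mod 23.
By repeated squaring mod 23: 2^{1}≡2, 2^{2}≡4, 2^{4}≡16. Then 2^{6} = 2^{4+2} ≡ 16 × 4 ≡ 18 mod 23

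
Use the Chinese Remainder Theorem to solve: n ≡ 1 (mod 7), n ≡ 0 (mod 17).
M = 7 × 17 = 119. M₁ = 17, y₁ ≡ 5 (mod 7). M₂ = 7, y₂ ≡ 5 (mod 17). n = 1×17×5 + 0×7×5 ≡ 85 (mod 119)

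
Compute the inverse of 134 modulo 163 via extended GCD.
Extended GCD: 134(-45) + 163(37) = 1. So 134^(-1) ≡ -45 ≡ 118 (mod 163). Verify: 134 × 118 = 15812 ≡ 1 (mod 163)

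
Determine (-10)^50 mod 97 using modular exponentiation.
By repeated squaring mod 97: (-10)^{1}≡87, (-10)^{2}≡3, (-10)^{4}≡9, (-10)^{8}≡81, (-10)^{16}≡62, (-10)^{32}≡61. Then (-10)^{50} = (-10)^{32+16+2} ≡ 61 × 62 × 3 ≡ 94 mod 97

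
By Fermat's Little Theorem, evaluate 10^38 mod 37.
By Fermat: 10^{36} ≡ 1 mod 37. So 10^{38} = 10^{36} · 10^{2} ≡ 10^{2} ≡ 26 mod 37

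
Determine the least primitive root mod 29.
g = 2. For each prime q|28: 2^{14}≡28, 2^{4}≡16, none ≡ 1, so ord_29(2) = 28 and 2 is a primitive root.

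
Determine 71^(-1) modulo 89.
Since 89 is prime, by Fermat 71^(-1) ≡ 71^{87} ≡ 84 (mod 89). Verify: 71 × 84 = 5964 ≡ 1 (mod 89)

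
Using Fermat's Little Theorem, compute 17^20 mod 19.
By Fermat: 17^{18} ≡ 1 mod 19. So 17^{20} = 17^{18} · 17^{2} ≡ 17^{2} ≡ 4 mod 19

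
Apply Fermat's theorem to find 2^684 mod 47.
By Fermat: 2^{46} ≡ 1 mod 47. 684 ≡ 40 mod 46. So 2^{684} ≡ 2^{40} ≡ 36 mod 47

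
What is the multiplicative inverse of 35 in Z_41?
Since 41 is prime, by Fermat 35^(-1) ≡ 35^{39} ≡ 34 mod 41. Verify: 35 × 34 = 1190 ≡ 1 mod 41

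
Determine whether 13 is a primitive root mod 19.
ord_19(13) divides 18. For each prime q|18: 13^{9}≡18, 13^{6}≡11, none ≡ 1. So 13 has order 18 and is a primitive root mod 19.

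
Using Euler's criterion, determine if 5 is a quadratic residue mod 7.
By Euler's criterion: 5^{3} ≡ 6 (mod 7). Since this equals -1 (≡ 6), 5 is not a QR.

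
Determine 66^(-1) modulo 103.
Since 103 is prime, by Fermat 66^(-1) ≡ 66^{101} ≡ 64 mod 103. Verify: 66 × 64 = 4224 ≡ 1 mod 103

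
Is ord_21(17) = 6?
Powers of 17 mod 21: 17^1≡17, 17^2≡16, 17^3≡20, 17^4≡4, 17^5≡5, 17^6≡1. First k with 17^k≡1 is k=6. Yes, ord_21(17) = 6.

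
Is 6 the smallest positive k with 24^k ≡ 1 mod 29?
Powers of 24 mod 29: 24^1≡24, 24^2≡25, 24^3≡20, 24^4≡16, 24^5≡7, 24^6≡23, 24^7≡1. 24^6≡23≢1, so ord ≠ 6. No, the actual order is 7.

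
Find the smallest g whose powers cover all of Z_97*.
g = 5. Powers: [5, 25, 28, 43, 21, 8, ...] generates all 96 non-zero residues.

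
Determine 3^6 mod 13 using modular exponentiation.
By repeated squaring mod 13: 3^{1}≡3, 3^{2}≡9, 3^{4}≡3. Then 3^{6} = 3^{4+2} ≡ 3 × 9 ≡ 1 mod 13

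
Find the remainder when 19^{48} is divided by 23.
By Fermat: 19^{22} ≡ 1 (mod 23). 48 = 2×22 + 4. So 19^{48} ≡ 19^{4} ≡ 3 (mod 23)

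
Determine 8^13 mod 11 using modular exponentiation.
Using Fermat: 8^{10} ≡ 1 (mod 11). 13 ≡ 3 (mod 10). So 8^{13} ≡ 8^{3} ≡ 6 (mod 11)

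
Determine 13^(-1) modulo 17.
Since 17 is prime, by Fermat 13^(-1) ≡ 13^{15} ≡ 4 mod 17. Verify: 13 × 4 = 52 ≡ 1 mod 17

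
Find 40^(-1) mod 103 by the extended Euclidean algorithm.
Extended GCD: 40(-18) + 103(7) = 1. So 40^(-1) ≡ -18 ≡ 85 mod 103. Verify: 40 × 85 = 3400 ≡ 1 mod 103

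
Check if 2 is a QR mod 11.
By Euler's criterion: 2^{5} ≡ 10 (mod 11). Since this equals -1 (≡ 10), 2 is not a QR.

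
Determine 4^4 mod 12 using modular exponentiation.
4^{4} = 256 ≡ 4 (mod 12)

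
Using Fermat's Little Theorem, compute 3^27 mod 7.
By Fermat: 3^{6} ≡ 1 mod 7. 27 = 4×6 + 3. So 3^{27} ≡ 3^{3} ≡ 6 mod 7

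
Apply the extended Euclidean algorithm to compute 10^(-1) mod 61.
Extended GCD: 10(-6) + 61(1) = 1. So 10^(-1) ≡ -6 ≡ 55 mod 61. Verify: 10 × 55 = 550 ≡ 1 mod 61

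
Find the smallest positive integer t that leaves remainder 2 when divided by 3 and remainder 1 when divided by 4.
M = 3 × 4 = 12. M₁ = 4, y₁ ≡ 1 (mod 3). M₂ = 3, y₂ ≡ 3 (mod 4). t = 2×4×1 + 1×3×3 ≡ 5 (mod 12)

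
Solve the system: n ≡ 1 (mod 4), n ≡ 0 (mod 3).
M = 4 × 3 = 12. M₁ = 3, y₁ ≡ 3 (mod 4). M₂ = 4, y₂ ≡ 1 (mod 3). n = 1×3×3 + 0×4×1 ≡ 9 (mod 12)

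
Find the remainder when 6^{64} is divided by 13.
By Fermat: 6^{12} ≡ 1 mod 13. 64 = 5×12 + 4. So 6^{64} ≡ 6^{4} ≡ 9 mod 13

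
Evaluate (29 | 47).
(29/47) = 29^{23} mod 47 = -1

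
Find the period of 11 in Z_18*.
Powers of 11 mod 18: 11^1≡11, 11^2≡13, 11^3≡17, 11^4≡7, 11^5≡5, 11^6≡1. ord_18(11) = 6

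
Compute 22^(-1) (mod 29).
Since 29 is prime, by Fermat 22^(-1) ≡ 22^{27} ≡ 4 (mod 29). Verify: 22 × 4 = 88 ≡ 1 (mod 29)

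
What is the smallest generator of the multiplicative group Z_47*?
g = 5. For each prime q|46: 5^{23}≡46, 5^{2}≡25, none ≡ 1, so ord_47(5) = 46 and 5 is a primitive root.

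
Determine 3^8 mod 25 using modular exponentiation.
By repeated squaring mod 25: 3^{1}≡3, 3^{2}≡9, 3^{4}≡6, 3^{8}≡11. So 3^{8} ≡ 11 mod 25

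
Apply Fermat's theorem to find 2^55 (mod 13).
By Fermat: 2^{12} ≡ 1 (mod 13). 55 = 4×12 + 7. So 2^{55} ≡ 2^{7} ≡ 11 (mod 13)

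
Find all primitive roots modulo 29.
There are φ(28) = 12 primitive roots mod 29: {2, 3, 8, 10, 11, 14, 15, 18, 19, 21, 26, 27}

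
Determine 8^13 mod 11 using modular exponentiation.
Using Fermat: 8^{10} ≡ 1 (mod 11). 13 ≡ 3 (mod 10). So 8^{13} ≡ 8^{3} ≡ 6 (mod 11)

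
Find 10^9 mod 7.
Using Fermat: 10^{6} ≡ 1 mod 7. 9 ≡ 3 mod 6. So 10^{9} ≡ 10^{3} ≡ 6 mod 7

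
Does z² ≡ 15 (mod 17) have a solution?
By Euler's criterion: 15^{8} ≡ 1 (mod 17). Since this equals 1, 15 is a QR.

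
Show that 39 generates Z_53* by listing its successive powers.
39^1, 39^2, ..., 39^{52} mod 53: [39, 37, 12, 44, 20, 38, 51, 28, 32, 29, 18, 13, 30, 4, 50, 42, 48, 17, 27, 46, 45, 6, 22, 10, 19, 52, 14, 16, 41, 9, 33, 15, 2, 25, 21, 24, 35, 40, 23, 49, 3, 11, 5, 36, 26, 7, 8, 47, 31, 43, 34, 1]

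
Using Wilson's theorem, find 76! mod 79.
(78)! = (76)! × (77) × (78) ≡ -1 (mod 79). So (76)! ≡ -1 × [(78)(77)]^(-1) ≡ 39 (mod 79)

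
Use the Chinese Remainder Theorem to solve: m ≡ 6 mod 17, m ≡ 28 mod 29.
M = 17 × 29 = 493. M₁ = 29, y₁ ≡ 10 mod 17. M₂ = 17, y₂ ≡ 12 mod 29. m = 6×29×10 + 28×17×12 ≡ 57 mod 493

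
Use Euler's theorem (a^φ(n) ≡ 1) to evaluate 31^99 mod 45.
By Euler: 31^{24} ≡ 1 (mod 45) since gcd(31, 45) = 1. 99 = 4×24 + 3. So 31^{99} ≡ 31^{3} ≡ 1 (mod 45)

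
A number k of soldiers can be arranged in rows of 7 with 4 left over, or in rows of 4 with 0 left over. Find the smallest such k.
M = 7 × 4 = 28. M₁ = 4, y₁ ≡ 2 mod 7. M₂ = 7, y₂ ≡ 3 mod 4. k = 4×4×2 + 0×7×3 ≡ 4 mod 28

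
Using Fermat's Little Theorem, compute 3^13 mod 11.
By Fermat: 3^{10} ≡ 1 (mod 11). So 3^{13} = 3^{10} · 3^{3} ≡ 3^{3} ≡ 5 (mod 11)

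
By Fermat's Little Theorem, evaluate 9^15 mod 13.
By Fermat: 9^{12} ≡ 1 mod 13. So 9^{15} = 9^{12} · 9^{3} ≡ 9^{3} ≡ 1 mod 13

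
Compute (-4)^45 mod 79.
By repeated squaring mod 79: (-4)^{1}≡75, (-4)^{2}≡16, (-4)^{4}≡19, (-4)^{8}≡45, (-4)^{16}≡50, (-4)^{32}≡51. Then (-4)^{45} = (-4)^{32+8+4+1} ≡ 51 × 45 × 19 × 75 ≡ 12 mod 79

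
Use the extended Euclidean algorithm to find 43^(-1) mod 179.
Extended GCD: 43(25) + 179(-6) = 1. So 43^(-1) ≡ 25 (mod 179). Verify: 43 × 25 = 1075 ≡ 1 (mod 179)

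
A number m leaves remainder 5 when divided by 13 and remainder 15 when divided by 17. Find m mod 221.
M = 13 × 17 = 221. M₁ = 17, y₁ ≡ 10 mod 13. M₂ = 13, y₂ ≡ 4 mod 17. m = 5×17×10 + 15×13×4 ≡ 83 mod 221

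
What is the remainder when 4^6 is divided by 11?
By repeated squaring (mod 11): 4^{1}≡4, 4^{2}≡5, 4^{4}≡3. Then 4^{6} = 4^{4+2} ≡ 3 × 5 ≡ 4 (mod 11)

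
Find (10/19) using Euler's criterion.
(10/19) = 10^{9} mod 19 = -1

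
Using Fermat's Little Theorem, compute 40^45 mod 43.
By Fermat: 40^{42} ≡ 1 (mod 43). So 40^{45} = 40^{42} · 40^{3} ≡ 40^{3} ≡ 16 (mod 43)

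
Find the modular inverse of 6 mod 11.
Since 11 is prime, by Fermat 6^(-1) ≡ 6^{9} ≡ 2 (mod 11). Verify: 6 × 2 = 12 ≡ 1 (mod 11)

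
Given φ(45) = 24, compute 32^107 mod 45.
By Euler: 32^{24} ≡ 1 mod 45 since gcd(32, 45) = 1. 107 = 4×24 + 11. So 32^{107} ≡ 32^{11} ≡ 38 mod 45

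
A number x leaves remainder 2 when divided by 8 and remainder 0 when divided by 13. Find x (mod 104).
M = 8 × 13 = 104. M₁ = 13, y₁ ≡ 5 (mod 8). M₂ = 8, y₂ ≡ 5 (mod 13). x = 2×13×5 + 0×8×5 ≡ 26 (mod 104)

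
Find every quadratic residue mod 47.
QRs mod 47: {1, 2, 3, 4, 6, 7, 8, 9, 12, 14, 16, 17, 18, 21, 24, 25, 27, 28, 32, 34, 36, 37, 42}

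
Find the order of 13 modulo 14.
Powers of 13 mod 14: 13^1≡13, 13^2≡1. ord_14(13) = 2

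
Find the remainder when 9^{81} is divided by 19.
By Fermat: 9^{18} ≡ 1 (mod 19). 81 = 4×18 + 9. So 9^{81} ≡ 9^{9} ≡ 1 (mod 19)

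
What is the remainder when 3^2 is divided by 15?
3^{2} = 9 ≡ 9 mod 15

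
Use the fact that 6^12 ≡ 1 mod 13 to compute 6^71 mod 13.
By Fermat: 6^{12} ≡ 1 mod 13. 71 = 5×12 + 11. So 6^{71} ≡ 6^{11} ≡ 11 mod 13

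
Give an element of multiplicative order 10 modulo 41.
4 has order 10 mod 41 since 4^{10} ≡ 1 mod 41 and no smaller power works.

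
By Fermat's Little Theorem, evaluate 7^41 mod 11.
By Fermat: 7^{10} ≡ 1 mod 11. 41 = 4×10 + 1. So 7^{41} ≡ 7^{1} ≡ 7 mod 11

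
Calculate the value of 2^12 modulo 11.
Using Fermat: 2^{10} ≡ 1 (mod 11). 12 ≡ 2 (mod 10). So 2^{12} ≡ 2^{2} ≡ 4 (mod 11)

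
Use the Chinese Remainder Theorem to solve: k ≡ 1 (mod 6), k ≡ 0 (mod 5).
M = 6 × 5 = 30. M₁ = 5, y₁ ≡ 5 (mod 6). M₂ = 6, y₂ ≡ 1 (mod 5). k = 1×5×5 + 0×6×1 ≡ 25 (mod 30)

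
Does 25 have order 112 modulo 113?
25^{56} ≡ 1 (mod 113) and 56 < 112, so ord_113(25) = 56 ≠ 112 and 25 is not a primitive root.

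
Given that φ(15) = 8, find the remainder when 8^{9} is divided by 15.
By Euler: 8^{8} ≡ 1 mod 15 since gcd(8, 15) = 1. 9 = 1×8 + 1. So 8^{9} ≡ 8^{1} ≡ 8 mod 15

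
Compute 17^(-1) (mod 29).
Since 29 is prime, by Fermat 17^(-1) ≡ 17^{27} ≡ 12 (mod 29). Verify: 17 × 12 = 204 ≡ 1 (mod 29)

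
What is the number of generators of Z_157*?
Number of primitive roots mod 157 = φ(p-1) = φ(156) = 48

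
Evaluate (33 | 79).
(33/79) = 33^{39} mod 79 = -1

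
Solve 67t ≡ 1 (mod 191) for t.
Since 191 is prime, by Fermat 67^(-1) ≡ 67^{189} ≡ 134 (mod 191). Verify: 67 × 134 = 8978 ≡ 1 (mod 191)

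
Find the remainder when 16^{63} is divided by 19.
By Fermat: 16^{18} ≡ 1 (mod 19). 63 = 3×18 + 9. So 16^{63} ≡ 16^{9} ≡ 1 (mod 19)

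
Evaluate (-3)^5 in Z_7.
By repeated squaring (mod 7): (-3)^{1}≡4, (-3)^{2}≡2, (-3)^{4}≡4. Then (-3)^{5} = (-3)^{4+1} ≡ 4 × 4 ≡ 2 (mod 7)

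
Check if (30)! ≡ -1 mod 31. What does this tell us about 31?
(30)! mod 31 = 30. Since this equals -1 mod 31, Wilson confirms 31 is prime.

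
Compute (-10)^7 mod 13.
By repeated squaring mod 13: (-10)^{1}≡3, (-10)^{2}≡9, (-10)^{4}≡3. Then (-10)^{7} = (-10)^{4+2+1} ≡ 3 × 9 × 3 ≡ 3 mod 13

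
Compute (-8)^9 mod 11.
By repeated squaring (mod 11): (-8)^{1}≡3, (-8)^{2}≡9, (-8)^{4}≡4, (-8)^{8}≡5. Then (-8)^{9} = (-8)^{8+1} ≡ 5 × 3 ≡ 4 (mod 11)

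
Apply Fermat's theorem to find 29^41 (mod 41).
By Fermat: 29^{40} ≡ 1 (mod 41). So 29^{41} = 29^{40} · 29^{1} ≡ 29^{1} ≡ 29 (mod 41)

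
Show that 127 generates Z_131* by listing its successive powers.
127^1, 127^2, ..., 127^{130} mod 131: [127, 16, 67, 125, 24, 35, 122, 36, 118, 52, 54, 46, 78, 81, 69, 117, 56, 38, 110, 84, 57, 34, 126, 20, 51, 58, 30, 11, 87, 45, 82, 65, 2, 123, 32, 3, 119, 48, 70, 113, 72, 105, 104, 108, 92, 25, 31, 7, 103, 112, 76, 89, 37, 114, 68, 121, 40, 102, 116, 60, 22, 43, 90, 33, 130, 4, 115, 64, 6, 107, 96, 9, 95, 13, 79, 77, 85, 53, 50, 62, 14, 75, 93, 21, 47, 74, 97, 5, 111, 80, 73, 101, 120, 44, 86, 49, 66, 129, 8, 99, 128, 12, 83, 61, 18, 59, 26, 27, 23, 39, 106, 100, 124, 28, 19, 55, 42, 94, 17, 63, 10, 91, 29, 15, 71, 109, 88, 41, 98, 1]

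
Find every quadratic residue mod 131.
Quadratic residues modulo 131: {1, 3, 4, 5, 7, 9, 11, 12, 13, 15, 16, 20, 21, 25, 27, 28, 33, 34, 35, 36, 38, 39, 41, 43, 44, 45, 46, 48, 49, 52, 53, 55, 58, 59, 60, 61, 62, 63, 64, 65, 74, 75, 77, 80, 81, 84, 89, 91, 94, 99, 100, 101, 102, 105, 107, 108, 109, 112, 113, 114, 117, 121, 123, 125, 129}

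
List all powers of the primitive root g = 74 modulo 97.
74^1, 74^2, ..., 74^{96} mod 97: [74, 44, 55, 93, 92, 18, 71, 16, 20, 25, 7, 33, 17, 94, 69, 62, 29, 12, 15, 43, 78, 49, 37, 22, 76, 95, 46, 9, 84, 8, 10, 61, 52, 65, 57, 47, 83, 31, 63, 6, 56, 70, 39, 73, 67, 11, 38, 96, 23, 53, 42, 4, 5, 79, 26, 81, 77, 72, 90, 64, 80, 3, 28, 35, 68, 85, 82, 54, 19, 48, 60, 75, 21, 2, 51, 88, 13, 89, 87, 36, 45, 32, 40, 50, 14, 66, 34, 91, 41, 27, 58, 24, 30, 86, 59, 1]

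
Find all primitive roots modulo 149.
There are φ(148) = 72 primitive roots mod 149: {2, 3, 8, 10, 11, 12, 13, 14, 15, 18, 21, 23, 27, 32, 34, 38, 40, 41, 43, 48, 50, 51, 52, 55, 56, 57, 58, 59, 60, 62, 65, 66, 70, 71, 72, 74, 75, 77, 78, 79, 83, 84, 87, 89, 90, 91, 92, 93, 94, 97, 98, 99, 101, 106, 108, 109, 111, 115, 117, 122, 126, 128, 131, 134, 135, 136, 137, 138, 139, 141, 146, 147}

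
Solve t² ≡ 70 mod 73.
The square roots of 70 mod 73 are 17 and 56. Verify: 17² = 289 ≡ 70 mod 73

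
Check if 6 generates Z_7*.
6^{2} ≡ 1 (mod 7) and 2 < 6, so ord_7(6) = 2 ≠ 6 and 6 is not a primitive root.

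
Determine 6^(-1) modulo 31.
Since 31 is prime, by Fermat 6^(-1) ≡ 6^{29} ≡ 26 (mod 31). Verify: 6 × 26 = 156 ≡ 1 (mod 31)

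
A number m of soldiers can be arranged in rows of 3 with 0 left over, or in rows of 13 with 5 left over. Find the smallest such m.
M = 3 × 13 = 39. M₁ = 13, y₁ ≡ 1 (mod 3). M₂ = 3, y₂ ≡ 9 (mod 13). m = 0×13×1 + 5×3×9 ≡ 18 (mod 39)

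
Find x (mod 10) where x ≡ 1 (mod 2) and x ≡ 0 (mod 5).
M = 2 × 5 = 10. M₁ = 5, y₁ ≡ 1 (mod 2). M₂ = 2, y₂ ≡ 3 (mod 5). x = 1×5×1 + 0×2×3 ≡ 5 (mod 10)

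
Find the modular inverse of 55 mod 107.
Since 107 is prime, by Fermat 55^(-1) ≡ 55^{105} ≡ 72 mod 107. Verify: 55 × 72 = 3960 ≡ 1 mod 107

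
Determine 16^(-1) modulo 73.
Since 73 is prime, by Fermat 16^(-1) ≡ 16^{71} ≡ 32 (mod 73). Verify: 16 × 32 = 512 ≡ 1 (mod 73)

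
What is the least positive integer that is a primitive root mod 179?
g = 2. For each prime q|178: 2^{89}≡178, 2^{2}≡4, none ≡ 1, so ord_179(2) = 178 and 2 is a primitive root.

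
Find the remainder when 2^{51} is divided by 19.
By Fermat: 2^{18} ≡ 1 mod 19. 51 = 2×18 + 15. So 2^{51} ≡ 2^{15} ≡ 12 mod 19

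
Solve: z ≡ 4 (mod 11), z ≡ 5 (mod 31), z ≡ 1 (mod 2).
M = 11 × 31 × 2 = 682. M₁ = 62, y₁ ≡ 8 (mod 11). M₂ = 22, y₂ ≡ 24 (mod 31). M₃ = 341, y₃ ≡ 1 (mod 2). z = 4×62×8 + 5×22×24 + 1×341×1 ≡ 191 (mod 682)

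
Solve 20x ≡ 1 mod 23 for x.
Since 23 is prime, by Fermat 20^(-1) ≡ 20^{21} ≡ 15 mod 23. Verify: 20 × 15 = 300 ≡ 1 mod 23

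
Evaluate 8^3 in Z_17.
8^{3} = 512 ≡ 2 mod 17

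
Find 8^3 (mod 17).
8^{3} = 512 ≡ 2 (mod 17)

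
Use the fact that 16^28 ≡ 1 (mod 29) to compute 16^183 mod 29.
By Fermat: 16^{28} ≡ 1 (mod 29). 183 ≡ 15 (mod 28). So 16^{183} ≡ 16^{15} ≡ 16 (mod 29)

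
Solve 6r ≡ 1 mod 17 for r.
Since 17 is prime, by Fermat 6^(-1) ≡ 6^{15} ≡ 3 mod 17. Verify: 6 × 3 = 18 ≡ 1 mod 17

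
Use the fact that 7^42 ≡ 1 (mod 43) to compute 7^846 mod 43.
By Fermat: 7^{42} ≡ 1 (mod 43). 846 ≡ 6 (mod 42). So 7^{846} ≡ 7^{6} ≡ 1 (mod 43)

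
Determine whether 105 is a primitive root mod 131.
105^{65} ≡ 1 mod 131 and 65 < 130, so ord_131(105) = 65 ≠ 130 and 105 is not a primitive root.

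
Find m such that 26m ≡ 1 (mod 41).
Since 41 is prime, by Fermat 26^(-1) ≡ 26^{39} ≡ 30 (mod 41). Verify: 26 × 30 = 780 ≡ 1 (mod 41)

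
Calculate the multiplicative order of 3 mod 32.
Powers of 3 mod 32: 3^1≡3, 3^2≡9, 3^3≡27, 3^4≡17, 3^5≡19, 3^6≡25, 3^7≡11, 3^8≡1. Order = 8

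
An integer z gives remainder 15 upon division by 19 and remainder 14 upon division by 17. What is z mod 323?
M = 19 × 17 = 323. M₁ = 17, y₁ ≡ 9 mod 19. M₂ = 19, y₂ ≡ 9 mod 17. z = 15×17×9 + 14×19×9 ≡ 167 mod 323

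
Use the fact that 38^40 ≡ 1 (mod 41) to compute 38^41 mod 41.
By Fermat: 38^{40} ≡ 1 (mod 41). So 38^{41} = 38^{40} · 38^{1} ≡ 38^{1} ≡ 38 (mod 41)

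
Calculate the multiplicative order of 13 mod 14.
Powers of 13 mod 14: 13^1≡13, 13^2≡1. ord_14(13) = 2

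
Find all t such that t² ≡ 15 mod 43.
The square roots of 15 mod 43 are 31 and 12. Verify: 31² = 961 ≡ 15 mod 43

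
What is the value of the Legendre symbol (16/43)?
(16/43) = 16^{21} mod 43 = 1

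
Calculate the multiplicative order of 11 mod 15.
Powers of 11 mod 15: 11^1≡11, 11^2≡1. Order = 2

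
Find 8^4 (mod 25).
8^{4} = 4096 ≡ 21 (mod 25)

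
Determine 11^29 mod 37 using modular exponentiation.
By repeated squaring mod 37: 11^{1}≡11, 11^{2}≡10, 11^{4}≡26, 11^{8}≡10, 11^{16}≡26. Then 11^{29} = 11^{16+8+4+1} ≡ 26 × 10 × 26 × 11 ≡ 27 mod 37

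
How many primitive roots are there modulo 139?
A prime p has φ(p-1) primitive roots; here φ(138) = 44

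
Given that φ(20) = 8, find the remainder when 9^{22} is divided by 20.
By Euler: 9^{8} ≡ 1 mod 20 since gcd(9, 20) = 1. 22 = 2×8 + 6. So 9^{22} ≡ 9^{6} ≡ 1 mod 20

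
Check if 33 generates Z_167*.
33^{83} ≡ 1 mod 167 and 83 < 166, so ord_167(33) = 83 ≠ 166 and 33 is not a primitive root.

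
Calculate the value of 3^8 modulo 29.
By repeated squaring mod 29: 3^{1}≡3, 3^{2}≡9, 3^{4}≡23, 3^{8}≡7. So 3^{8} ≡ 7 mod 29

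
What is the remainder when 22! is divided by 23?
By Wilson's theorem, (22)! ≡ -1 ≡ 22 (mod 23)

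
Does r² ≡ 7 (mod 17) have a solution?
By Euler's criterion: 7^{8} ≡ 16 (mod 17). Since this equals -1 (≡ 16), 7 is not a QR.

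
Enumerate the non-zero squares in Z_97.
Quadratic residues modulo 97: {1, 2, 3, 4, 6, 8, 9, 11, 12, 16, 18, 22, 24, 25, 27, 31, 32, 33, 35, 36, 43, 44, 47, 48, 49, 50, 53, 54, 61, 62, 64, 65, 66, 70, 72, 73, 75, 79, 81, 85, 86, 88, 89, 91, 93, 94, 95, 96}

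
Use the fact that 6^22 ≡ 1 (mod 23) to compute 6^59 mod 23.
By Fermat: 6^{22} ≡ 1 (mod 23). 59 = 2×22 + 15. So 6^{59} ≡ 6^{15} ≡ 8 (mod 23)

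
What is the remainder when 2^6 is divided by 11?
By repeated squaring mod 11: 2^{1}≡2, 2^{2}≡4, 2^{4}≡5. Then 2^{6} = 2^{4+2} ≡ 5 × 4 ≡ 9 mod 11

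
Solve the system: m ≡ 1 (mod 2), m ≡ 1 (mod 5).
M = 2 × 5 = 10. M₁ = 5, y₁ ≡ 1 (mod 2). M₂ = 2, y₂ ≡ 3 (mod 5). m = 1×5×1 + 1×2×3 ≡ 1 (mod 10)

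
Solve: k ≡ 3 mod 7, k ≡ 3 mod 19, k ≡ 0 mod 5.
M = 7 × 19 × 5 = 665. M₁ = 95, y₁ ≡ 2 mod 7. M₂ = 35, y₂ ≡ 6 mod 19. M₃ = 133, y₃ ≡ 2 mod 5. k = 3×95×2 + 3×35×6 + 0×133×2 ≡ 535 mod 665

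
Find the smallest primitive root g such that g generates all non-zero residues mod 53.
g = 2. For each prime q|52: 2^{26}≡52, 2^{4}≡16, none ≡ 1, so ord_53(2) = 52 and 2 is a primitive root.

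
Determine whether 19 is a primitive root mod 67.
19^{33} ≡ 1 mod 67 and 33 < 66, so ord_67(19) = 33 ≠ 66 and 19 is not a primitive root.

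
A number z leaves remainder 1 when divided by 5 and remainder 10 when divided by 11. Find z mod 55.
M = 5 × 11 = 55. M₁ = 11, y₁ ≡ 1 mod 5. M₂ = 5, y₂ ≡ 9 mod 11. z = 1×11×1 + 10×5×9 ≡ 21 mod 55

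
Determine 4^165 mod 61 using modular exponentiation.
Using Fermat: 4^{60} ≡ 1 mod 61. 165 ≡ 45 mod 60. So 4^{165} ≡ 4^{45} ≡ 60 mod 61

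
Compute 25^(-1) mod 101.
Since 101 is prime, by Fermat 25^(-1) ≡ 25^{99} ≡ 97 mod 101. Verify: 25 × 97 = 2425 ≡ 1 mod 101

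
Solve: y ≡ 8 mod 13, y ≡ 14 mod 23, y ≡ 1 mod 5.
M = 13 × 23 × 5 = 1495. M₁ = 115, y₁ ≡ 6 mod 13. M₂ = 65, y₂ ≡ 17 mod 23. M₃ = 299, y₃ ≡ 4 mod 5. y = 8×115×6 + 14×65×17 + 1×299×4 ≡ 1256 mod 1495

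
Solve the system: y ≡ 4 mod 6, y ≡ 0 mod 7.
M = 6 × 7 = 42. M₁ = 7, y₁ ≡ 1 mod 6. M₂ = 6, y₂ ≡ 6 mod 7. y = 4×7×1 + 0×6×6 ≡ 28 mod 42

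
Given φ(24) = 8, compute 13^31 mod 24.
By Euler: 13^{8} ≡ 1 (mod 24) since gcd(13, 24) = 1. 31 = 3×8 + 7. So 13^{31} ≡ 13^{7} ≡ 13 (mod 24)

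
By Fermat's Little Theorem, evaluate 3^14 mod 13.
By Fermat: 3^{12} ≡ 1 (mod 13). So 3^{14} = 3^{12} · 3^{2} ≡ 3^{2} ≡ 9 (mod 13)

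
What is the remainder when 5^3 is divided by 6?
5^{3} = 125 ≡ 5 mod 6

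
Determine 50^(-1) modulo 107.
Since 107 is prime, by Fermat 50^(-1) ≡ 50^{105} ≡ 15 mod 107. Verify: 50 × 15 = 750 ≡ 1 mod 107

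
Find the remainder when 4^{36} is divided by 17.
By Fermat: 4^{16} ≡ 1 mod 17. 36 = 2×16 + 4. So 4^{36} ≡ 4^{4} ≡ 1 mod 17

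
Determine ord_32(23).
Powers of 23 mod 32: 23^1≡23, 23^2≡17, 23^3≡7, 23^4≡1. Order = 4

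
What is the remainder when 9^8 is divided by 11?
By repeated squaring mod 11: 9^{1}≡9, 9^{2}≡4, 9^{4}≡5, 9^{8}≡3. So 9^{8} ≡ 3 mod 11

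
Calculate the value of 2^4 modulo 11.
2^{4} = 16 ≡ 5 (mod 11)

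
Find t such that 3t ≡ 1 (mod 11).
Since 11 is prime, by Fermat 3^(-1) ≡ 3^{9} ≡ 4 (mod 11). Verify: 3 × 4 = 12 ≡ 1 (mod 11)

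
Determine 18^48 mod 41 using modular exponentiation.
Using Fermat: 18^{40} ≡ 1 mod 41. 48 ≡ 8 mod 40. So 18^{48} ≡ 18^{8} ≡ 10 mod 41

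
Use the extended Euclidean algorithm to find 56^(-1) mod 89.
Extended GCD: 56(-27) + 89(17) = 1. So 56^(-1) ≡ -27 ≡ 62 mod 89. Verify: 56 × 62 = 3472 ≡ 1 mod 89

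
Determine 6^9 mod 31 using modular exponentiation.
By repeated squaring mod 31: 6^{1}≡6, 6^{2}≡5, 6^{4}≡25, 6^{8}≡5. Then 6^{9} = 6^{8+1} ≡ 5 × 6 ≡ 30 mod 31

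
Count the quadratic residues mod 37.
Exactly half the non-zero residues mod a prime are QRs: (37-1)/2 = 18.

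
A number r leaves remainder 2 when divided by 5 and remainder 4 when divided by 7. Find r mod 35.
M = 5 × 7 = 35. M₁ = 7, y₁ ≡ 3 mod 5. M₂ = 5, y₂ ≡ 3 mod 7. r = 2×7×3 + 4×5×3 ≡ 32 mod 35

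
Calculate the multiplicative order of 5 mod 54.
Powers of 5 mod 54: 5^1≡5, 5^2≡25, 5^3≡17, 5^4≡31, 5^5≡47, 5^6≡19, 5^7≡41, 5^8≡43, 5^9≡53, 5^10≡49, 5^11≡29, 5^12≡37, 5^13≡23, 5^14≡7, 5^15≡35, 5^16≡13, 5^17≡11, 5^18≡1. Order = 18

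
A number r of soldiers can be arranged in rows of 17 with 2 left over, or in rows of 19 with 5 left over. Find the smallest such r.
M = 17 × 19 = 323. M₁ = 19, y₁ ≡ 9 mod 17. M₂ = 17, y₂ ≡ 9 mod 19. r = 2×19×9 + 5×17×9 ≡ 138 mod 323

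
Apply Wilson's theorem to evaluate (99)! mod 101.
(100)! = (99)! × (100) ≡ -1 (mod 101). So (99)! ≡ -1 × (100)^(-1) ≡ (-1)×(-1) = 1 (mod 101)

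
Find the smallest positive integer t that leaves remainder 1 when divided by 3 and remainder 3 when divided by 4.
M = 3 × 4 = 12. M₁ = 4, y₁ ≡ 1 (mod 3). M₂ = 3, y₂ ≡ 3 (mod 4). t = 1×4×1 + 3×3×3 ≡ 7 (mod 12)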